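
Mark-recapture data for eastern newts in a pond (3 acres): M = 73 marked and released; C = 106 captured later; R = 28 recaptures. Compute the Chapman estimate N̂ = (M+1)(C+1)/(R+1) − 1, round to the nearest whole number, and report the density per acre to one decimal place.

N̂ = 74·107/29 − 1 = 7918/29 − 1 ≈ 272.0 → 272
Density = N̂ / area = 272 / 3 ≈ 90.67 → 90.7 per acre

density ≈ 90.7 eastern newts per acre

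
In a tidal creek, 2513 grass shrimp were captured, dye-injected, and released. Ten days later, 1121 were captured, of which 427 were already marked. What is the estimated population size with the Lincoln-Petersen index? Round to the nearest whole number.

N = (2513 × 1121) / 427 = 2817073 / 427 ≈ 6597.4 → 6597

N ≈ 6597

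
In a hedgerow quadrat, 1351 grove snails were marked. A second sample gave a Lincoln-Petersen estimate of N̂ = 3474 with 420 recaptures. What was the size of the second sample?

C = 1080

From N = M·C/R: C = N·R / M = 3474·420 / 1351 = 1459080 / 1351 = 1080.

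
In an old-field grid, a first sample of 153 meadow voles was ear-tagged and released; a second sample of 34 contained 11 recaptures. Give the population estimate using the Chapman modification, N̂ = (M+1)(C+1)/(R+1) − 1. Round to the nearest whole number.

N ≈ 448

N̂ = (153+1)(34+1)/(11+1) − 1 = 154·35/12 − 1
= 5390/12 − 1 ≈ 449.2 − 1 ≈ 448.2 → 448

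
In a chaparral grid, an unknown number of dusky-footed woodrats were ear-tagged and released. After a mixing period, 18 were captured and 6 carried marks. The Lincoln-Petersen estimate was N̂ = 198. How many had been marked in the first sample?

M = 66

From N = M·C/R: M = N·R / C = 198·6 / 18 = 1188 / 18 = 66.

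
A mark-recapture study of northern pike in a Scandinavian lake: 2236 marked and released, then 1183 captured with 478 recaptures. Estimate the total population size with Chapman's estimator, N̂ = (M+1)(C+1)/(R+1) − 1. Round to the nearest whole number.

N ≈ 5528

N̂ = (2236+1)(1183+1)/(478+1) − 1 = 2237·1184/479 − 1
= 2648608/479 − 1 ≈ 5529.45 − 1 ≈ 5528.45 → 5528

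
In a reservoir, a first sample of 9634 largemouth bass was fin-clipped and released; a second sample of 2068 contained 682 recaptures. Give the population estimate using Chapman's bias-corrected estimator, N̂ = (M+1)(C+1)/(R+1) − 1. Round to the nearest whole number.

N̂ = (9634+1)(2068+1)/(682+1) − 1 = 9635·2069/683 − 1
= 19934815/683 − 1 ≈ 29187.1 − 1 ≈ 29186.1 → 29186

N ≈ 29,186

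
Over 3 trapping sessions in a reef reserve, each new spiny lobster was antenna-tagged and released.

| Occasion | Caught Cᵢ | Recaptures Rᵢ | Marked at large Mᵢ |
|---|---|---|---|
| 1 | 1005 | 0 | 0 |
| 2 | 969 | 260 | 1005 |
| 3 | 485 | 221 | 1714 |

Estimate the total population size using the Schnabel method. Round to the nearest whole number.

Σ MᵢCᵢ = 0·1005 + 1005·969 + 1714·485 = 0 + 973845 + 831290 = 1805135
Σ Rᵢ = 0 + 260 + 221 = 481
N̂ = 1805135 / 481 ≈ 3752.9 → 3753

N ≈ 3753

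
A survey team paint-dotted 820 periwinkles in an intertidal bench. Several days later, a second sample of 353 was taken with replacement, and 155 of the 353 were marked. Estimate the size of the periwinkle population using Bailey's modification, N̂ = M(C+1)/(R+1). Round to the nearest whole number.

N̂ = 820·(353+1)/(155+1) = 820·354/156 = 290280/156 ≈ 1860.8 → 1861

N ≈ 1861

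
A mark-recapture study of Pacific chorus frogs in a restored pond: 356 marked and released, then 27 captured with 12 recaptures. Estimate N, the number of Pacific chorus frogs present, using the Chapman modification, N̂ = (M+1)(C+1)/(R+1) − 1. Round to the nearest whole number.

N ≈ 768

N̂ = (356+1)(27+1)/(12+1) − 1 = 357·28/13 − 1
= 9996/13 − 1 ≈ 768.9 − 1 ≈ 767.9 → 768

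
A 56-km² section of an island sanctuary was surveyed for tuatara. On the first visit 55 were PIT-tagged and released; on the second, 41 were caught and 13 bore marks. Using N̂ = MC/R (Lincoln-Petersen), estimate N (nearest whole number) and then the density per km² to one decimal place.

density ≈ 3.1 tuatara per km²

N̂ = 55·41/13 = 2255/13 ≈ 173.46 → 173
Density = N̂ / area = 173 / 56 ≈ 3.09 → 3.1 per km²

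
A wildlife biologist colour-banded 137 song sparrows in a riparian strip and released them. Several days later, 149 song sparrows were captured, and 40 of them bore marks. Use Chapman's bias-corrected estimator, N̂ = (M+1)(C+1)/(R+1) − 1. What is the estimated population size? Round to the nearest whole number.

N̂ = (137+1)(149+1)/(40+1) − 1 = 138·150/41 − 1
= 20700/41 − 1 ≈ 504.9 − 1 ≈ 503.9 → 504

N ≈ 504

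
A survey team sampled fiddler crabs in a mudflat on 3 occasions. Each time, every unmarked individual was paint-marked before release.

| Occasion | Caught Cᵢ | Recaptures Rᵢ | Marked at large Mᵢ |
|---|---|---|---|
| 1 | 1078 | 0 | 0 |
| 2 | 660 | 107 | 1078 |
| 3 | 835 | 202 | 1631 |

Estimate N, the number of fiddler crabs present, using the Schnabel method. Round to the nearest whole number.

N ≈ 6710

Σ MᵢCᵢ = 0·1078 + 1078·660 + 1631·835 = 0 + 711480 + 1361885 = 2073365
Σ Rᵢ = 0 + 107 + 202 = 309
N̂ = 2073365 / 309 ≈ 6709.9 → 6710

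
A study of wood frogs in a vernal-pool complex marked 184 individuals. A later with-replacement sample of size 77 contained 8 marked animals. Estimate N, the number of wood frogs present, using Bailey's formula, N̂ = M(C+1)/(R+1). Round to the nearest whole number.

N̂ = 184·(77+1)/(8+1) = 184·78/9 = 14352/9 ≈ 1594.7 → 1595

N ≈ 1595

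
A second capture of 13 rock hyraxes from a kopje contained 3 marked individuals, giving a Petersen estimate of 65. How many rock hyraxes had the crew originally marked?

From N = M·C/R: M = N·R / C = 65·3 / 13 = 195 / 13 = 15.

M = 15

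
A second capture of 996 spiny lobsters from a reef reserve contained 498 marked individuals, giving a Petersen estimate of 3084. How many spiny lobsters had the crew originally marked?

From N = M·C/R: M = N·R / C = 3084·498 / 996 = 1535832 / 996 = 1542.

M = 1542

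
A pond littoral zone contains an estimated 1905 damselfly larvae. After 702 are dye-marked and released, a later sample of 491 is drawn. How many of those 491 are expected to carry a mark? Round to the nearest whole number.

The marked fraction of the population is 702/1905, so in a sample of 491 expect C·(M/N) marked.
E[R] = 702 × 491 / 1905 = 344682 / 1905 ≈ 180.9 → 181

expected recaptures ≈ 181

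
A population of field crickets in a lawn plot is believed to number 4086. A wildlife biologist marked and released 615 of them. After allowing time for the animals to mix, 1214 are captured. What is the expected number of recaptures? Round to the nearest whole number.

The marked fraction of the population is 615/4086, so in a sample of 1214 expect C·(M/N) marked.
E[R] = 615 × 1214 / 4086 = 746610 / 4086 ≈ 182.7 → 183

expected recaptures ≈ 183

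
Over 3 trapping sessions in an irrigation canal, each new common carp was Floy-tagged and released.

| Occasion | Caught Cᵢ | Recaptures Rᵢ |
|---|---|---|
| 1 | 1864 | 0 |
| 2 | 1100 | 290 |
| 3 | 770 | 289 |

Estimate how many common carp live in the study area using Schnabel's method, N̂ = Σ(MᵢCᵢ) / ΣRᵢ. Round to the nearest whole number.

N ≈ 7097

Marked at large before each occasion: Mᵢ = Σⱼ<ᵢ (Cⱼ − Rⱼ) → M1=0, M2=1864, M3=2674
Σ MᵢCᵢ = 0·1864 + 1864·1100 + 2674·770 = 0 + 2050400 + 2058980 = 4109380
Σ Rᵢ = 0 + 290 + 289 = 579
N̂ = 4109380 / 579 ≈ 7097.4 → 7097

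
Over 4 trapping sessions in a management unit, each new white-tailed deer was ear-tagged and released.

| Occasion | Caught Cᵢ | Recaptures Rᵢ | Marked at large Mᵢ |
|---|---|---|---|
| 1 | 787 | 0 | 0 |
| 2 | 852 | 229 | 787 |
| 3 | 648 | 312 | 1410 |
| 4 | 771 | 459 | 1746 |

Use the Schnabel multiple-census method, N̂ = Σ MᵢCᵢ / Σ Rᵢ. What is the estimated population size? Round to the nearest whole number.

N ≈ 2930

Σ MᵢCᵢ = 0·787 + 787·852 + 1410·648 + 1746·771 = 0 + 670524 + 913680 + 1346166 = 2930370
Σ Rᵢ = 0 + 229 + 312 + 459 = 1000
N̂ = 2930370 / 1000 ≈ 2930.4 → 2930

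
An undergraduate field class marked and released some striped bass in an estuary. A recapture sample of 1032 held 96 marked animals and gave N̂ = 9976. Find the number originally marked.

M = 928

From N = M·C/R: M = N·R / C = 9976·96 / 1032 = 957696 / 1032 = 928.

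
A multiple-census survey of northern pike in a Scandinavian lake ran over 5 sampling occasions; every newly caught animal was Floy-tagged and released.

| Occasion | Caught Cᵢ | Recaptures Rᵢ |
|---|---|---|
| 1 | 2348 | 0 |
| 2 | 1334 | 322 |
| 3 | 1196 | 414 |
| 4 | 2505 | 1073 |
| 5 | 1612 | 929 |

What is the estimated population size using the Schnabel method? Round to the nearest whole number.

Marked at large before each occasion: Mᵢ = Σⱼ<ᵢ (Cⱼ − Rⱼ) → M1=0, M2=2348, M3=3360, M4=4142, M5=5574
Σ MᵢCᵢ = 0·2348 + 2348·1334 + 3360·1196 + 4142·2505 + 5574·1612 = 0 + 3132232 + 4018560 + 10375710 + 8985288 = 26511790
Σ Rᵢ = 0 + 322 + 414 + 1073 + 929 = 2738
N̂ = 26511790 / 2738 ≈ 9682.9 → 9683

N ≈ 9683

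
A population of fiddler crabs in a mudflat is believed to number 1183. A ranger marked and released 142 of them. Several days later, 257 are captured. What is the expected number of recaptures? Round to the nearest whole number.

Expected recaptures E[R] = M·C / N.
E[R] = 142 × 257 / 1183 = 36494 / 1183 ≈ 30.8 → 31

expected recaptures ≈ 31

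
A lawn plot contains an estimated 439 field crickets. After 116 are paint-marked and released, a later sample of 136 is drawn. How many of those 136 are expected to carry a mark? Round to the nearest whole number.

The marked fraction of the population is 116/439, so in a sample of 136 expect C·(M/N) marked.
E[R] = 116 × 136 / 439 = 15776 / 439 ≈ 35.9 → 36

expected recaptures ≈ 36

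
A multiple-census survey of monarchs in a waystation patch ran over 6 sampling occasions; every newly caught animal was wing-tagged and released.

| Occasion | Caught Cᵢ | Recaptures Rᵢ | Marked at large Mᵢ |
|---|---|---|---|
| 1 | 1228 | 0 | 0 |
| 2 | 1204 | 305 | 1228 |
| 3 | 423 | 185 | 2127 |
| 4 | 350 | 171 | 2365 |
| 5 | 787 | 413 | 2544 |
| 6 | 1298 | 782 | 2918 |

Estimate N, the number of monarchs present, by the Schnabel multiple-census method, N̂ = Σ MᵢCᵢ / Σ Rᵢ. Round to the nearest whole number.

N ≈ 4847

Σ MᵢCᵢ = 0·1228 + 1228·1204 + 2127·423 + 2365·350 + 2544·787 + 2918·1298 = 0 + 1478512 + 899721 + 827750 + 2002128 + 3787564 = 8995675
Σ Rᵢ = 0 + 305 + 185 + 171 + 413 + 782 = 1856
N̂ = 8995675 / 1856 ≈ 4846.8 → 4847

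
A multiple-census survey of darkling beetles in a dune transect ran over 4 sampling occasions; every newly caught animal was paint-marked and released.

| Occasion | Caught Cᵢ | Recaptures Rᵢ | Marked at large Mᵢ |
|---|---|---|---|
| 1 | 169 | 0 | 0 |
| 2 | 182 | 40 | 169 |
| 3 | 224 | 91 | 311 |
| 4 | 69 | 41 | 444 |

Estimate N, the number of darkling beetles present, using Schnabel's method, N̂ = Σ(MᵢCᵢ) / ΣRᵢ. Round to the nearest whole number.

Σ MᵢCᵢ = 0·169 + 169·182 + 311·224 + 444·69 = 0 + 30758 + 69664 + 30636 = 131058
Σ Rᵢ = 0 + 40 + 91 + 41 = 172
N̂ = 131058 / 172 ≈ 762.0 → 762

N ≈ 762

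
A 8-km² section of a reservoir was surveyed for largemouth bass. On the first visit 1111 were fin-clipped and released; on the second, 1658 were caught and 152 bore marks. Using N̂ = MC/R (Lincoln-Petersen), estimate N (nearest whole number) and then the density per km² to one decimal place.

density ≈ 1514.9 largemouth bass per km²

N̂ = 1111·1658/152 = 1842038/152 ≈ 12118.7 → 12119
Density = N̂ / area = 12119 / 8 ≈ 1514.88 → 1514.9 per km²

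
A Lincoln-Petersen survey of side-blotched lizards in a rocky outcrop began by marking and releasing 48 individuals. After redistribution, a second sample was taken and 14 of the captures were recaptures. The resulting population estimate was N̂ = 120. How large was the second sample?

C = 35

From N = M·C/R: C = N·R / M = 120·14 / 48 = 1680 / 48 = 35.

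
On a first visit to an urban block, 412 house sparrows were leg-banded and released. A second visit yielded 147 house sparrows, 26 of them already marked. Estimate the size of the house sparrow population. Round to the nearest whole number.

N ≈ 2329

Lincoln-Petersen assumes M/N = R/C, so N = M·C / R.
N = (412 × 147) / 26 = 60564 / 26 ≈ 2329.4 → 2329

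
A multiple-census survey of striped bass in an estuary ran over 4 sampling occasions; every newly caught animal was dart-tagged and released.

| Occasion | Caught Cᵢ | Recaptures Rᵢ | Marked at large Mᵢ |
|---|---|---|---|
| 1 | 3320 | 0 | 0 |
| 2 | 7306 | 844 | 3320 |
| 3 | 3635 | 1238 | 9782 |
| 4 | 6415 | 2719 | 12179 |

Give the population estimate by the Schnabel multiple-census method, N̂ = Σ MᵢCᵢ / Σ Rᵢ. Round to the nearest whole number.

Σ MᵢCᵢ = 0·3320 + 3320·7306 + 9782·3635 + 12179·6415 = 0 + 24255920 + 35557570 + 78128285 = 137941775
Σ Rᵢ = 0 + 844 + 1238 + 2719 = 4801
N̂ = 137941775 / 4801 ≈ 28731.9 → 28732

N ≈ 28,732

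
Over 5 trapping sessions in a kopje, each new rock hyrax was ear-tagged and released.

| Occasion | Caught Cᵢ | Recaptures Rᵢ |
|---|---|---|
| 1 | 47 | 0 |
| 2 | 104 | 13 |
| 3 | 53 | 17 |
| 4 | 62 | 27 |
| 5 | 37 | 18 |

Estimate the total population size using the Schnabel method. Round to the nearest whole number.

Marked at large before each occasion: Mᵢ = Σⱼ<ᵢ (Cⱼ − Rⱼ) → M1=0, M2=47, M3=138, M4=174, M5=209
Σ MᵢCᵢ = 0·47 + 47·104 + 138·53 + 174·62 + 209·37 = 0 + 4888 + 7314 + 10788 + 7733 = 30723
Σ Rᵢ = 0 + 13 + 17 + 27 + 18 = 75
N̂ = 30723 / 75 ≈ 409.6 → 410

N ≈ 410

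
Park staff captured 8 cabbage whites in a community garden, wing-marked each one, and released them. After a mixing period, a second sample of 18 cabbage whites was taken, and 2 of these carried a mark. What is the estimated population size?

Lincoln-Petersen assumes M/N = R/C, so N = M·C / R.
N = (8 × 18) / 2 = 144 / 2 = 72

N = 72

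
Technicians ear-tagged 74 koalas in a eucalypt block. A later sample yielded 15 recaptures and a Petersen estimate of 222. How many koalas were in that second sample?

C = 45

From N = M·C/R: C = N·R / M = 222·15 / 74 = 3330 / 74 = 45.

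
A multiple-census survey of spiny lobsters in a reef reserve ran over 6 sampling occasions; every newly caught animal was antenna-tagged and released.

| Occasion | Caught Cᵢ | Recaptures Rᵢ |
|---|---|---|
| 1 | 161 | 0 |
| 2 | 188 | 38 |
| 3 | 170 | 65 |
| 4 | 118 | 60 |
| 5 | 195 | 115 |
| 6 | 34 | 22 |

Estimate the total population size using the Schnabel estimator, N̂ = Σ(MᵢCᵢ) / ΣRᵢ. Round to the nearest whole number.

N ≈ 812

Marked at large before each occasion: Mᵢ = Σⱼ<ᵢ (Cⱼ − Rⱼ) → M1=0, M2=161, M3=311, M4=416, M5=474, M6=554
Σ MᵢCᵢ = 0·161 + 161·188 + 311·170 + 416·118 + 474·195 + 554·34 = 0 + 30268 + 52870 + 49088 + 92430 + 18836 = 243492
Σ Rᵢ = 0 + 38 + 65 + 60 + 115 + 22 = 300
N̂ = 243492 / 300 ≈ 811.6 → 812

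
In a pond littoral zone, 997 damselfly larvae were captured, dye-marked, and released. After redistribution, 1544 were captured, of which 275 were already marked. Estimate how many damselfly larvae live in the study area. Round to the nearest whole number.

N ≈ 5598

The marked fraction in the recapture sample should equal the marked fraction in the population: 275/1544 = 997/N.
N = (997 × 1544) / 275 = 1539368 / 275 ≈ 5597.7 → 5598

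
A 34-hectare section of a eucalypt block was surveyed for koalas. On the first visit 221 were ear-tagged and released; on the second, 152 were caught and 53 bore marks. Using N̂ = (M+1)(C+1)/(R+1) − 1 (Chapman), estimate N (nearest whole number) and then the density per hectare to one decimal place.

density ≈ 18.5 koalas per hectare

N̂ = 222·153/54 − 1 = 33966/54 − 1 = 628
Density = N̂ / area = 628 / 34 ≈ 18.47 → 18.5 per hectare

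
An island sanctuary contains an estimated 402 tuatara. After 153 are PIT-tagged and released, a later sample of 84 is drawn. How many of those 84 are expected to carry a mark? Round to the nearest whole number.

The marked fraction of the population is 153/402, so in a sample of 84 expect C·(M/N) marked.
E[R] = 153 × 84 / 402 = 12852 / 402 ≈ 32.0 → 32

expected recaptures ≈ 32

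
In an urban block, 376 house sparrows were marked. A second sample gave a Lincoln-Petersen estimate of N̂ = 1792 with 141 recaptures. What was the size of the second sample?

C = 672

From N = M·C/R: C = N·R / M = 1792·141 / 376 = 252672 / 376 = 672.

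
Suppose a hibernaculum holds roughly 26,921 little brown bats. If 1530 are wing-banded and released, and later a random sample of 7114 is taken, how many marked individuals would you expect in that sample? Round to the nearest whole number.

Expected recaptures E[R] = M·C / N.
E[R] = 1530 × 7114 / 26921 = 10884420 / 26921 ≈ 404.3 → 404

expected recaptures ≈ 404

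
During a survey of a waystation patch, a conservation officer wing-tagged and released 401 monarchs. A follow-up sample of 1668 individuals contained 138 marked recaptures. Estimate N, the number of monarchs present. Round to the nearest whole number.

N = (401 × 1668) / 138 = 668868 / 138 ≈ 4846.9 → 4847

N ≈ 4847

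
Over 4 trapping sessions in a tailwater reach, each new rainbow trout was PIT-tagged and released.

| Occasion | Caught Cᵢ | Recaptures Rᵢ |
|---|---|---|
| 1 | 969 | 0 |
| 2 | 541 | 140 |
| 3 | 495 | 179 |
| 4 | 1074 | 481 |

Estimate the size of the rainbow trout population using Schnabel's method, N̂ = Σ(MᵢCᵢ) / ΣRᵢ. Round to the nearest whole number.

N ≈ 3766

Marked at large before each occasion: Mᵢ = Σⱼ<ᵢ (Cⱼ − Rⱼ) → M1=0, M2=969, M3=1370, M4=1686
Σ MᵢCᵢ = 0·969 + 969·541 + 1370·495 + 1686·1074 = 0 + 524229 + 678150 + 1810764 = 3013143
Σ Rᵢ = 0 + 140 + 179 + 481 = 800
N̂ = 3013143 / 800 ≈ 3766.4 → 3766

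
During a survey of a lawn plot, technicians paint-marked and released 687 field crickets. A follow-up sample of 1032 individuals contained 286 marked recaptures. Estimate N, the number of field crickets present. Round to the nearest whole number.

If marked individuals mix randomly, R/C ≈ M/N, giving N ≈ M·C/R.
N = (687 × 1032) / 286 = 708984 / 286 ≈ 2479.0 → 2479

N ≈ 2479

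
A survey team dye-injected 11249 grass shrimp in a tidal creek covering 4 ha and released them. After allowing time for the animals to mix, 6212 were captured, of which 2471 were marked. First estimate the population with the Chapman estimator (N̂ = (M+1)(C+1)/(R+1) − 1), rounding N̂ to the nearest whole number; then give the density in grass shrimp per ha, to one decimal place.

density ≈ 7068.5 grass shrimp per ha

N̂ = 11250·6213/2472 − 1 = 69896250/2472 − 1 ≈ 28274.2 → 28274
Density = N̂ / area = 28274 / 4 ≈ 7068.50 → 7068.5 per ha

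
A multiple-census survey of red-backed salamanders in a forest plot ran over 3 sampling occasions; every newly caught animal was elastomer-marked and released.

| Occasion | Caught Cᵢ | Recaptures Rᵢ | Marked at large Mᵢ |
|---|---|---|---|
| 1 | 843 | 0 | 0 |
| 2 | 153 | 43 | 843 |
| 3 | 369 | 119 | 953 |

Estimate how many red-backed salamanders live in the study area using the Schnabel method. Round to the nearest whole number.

N ≈ 2967

Σ MᵢCᵢ = 0·843 + 843·153 + 953·369 = 0 + 128979 + 351657 = 480636
Σ Rᵢ = 0 + 43 + 119 = 162
N̂ = 480636 / 162 ≈ 2966.9 → 2967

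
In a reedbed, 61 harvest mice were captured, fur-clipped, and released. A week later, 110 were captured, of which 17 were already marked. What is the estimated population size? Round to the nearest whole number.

N ≈ 395

If marked individuals mix randomly, R/C ≈ M/N, giving N ≈ M·C/R.
N = (61 × 110) / 17 = 6710 / 17 ≈ 394.7 → 395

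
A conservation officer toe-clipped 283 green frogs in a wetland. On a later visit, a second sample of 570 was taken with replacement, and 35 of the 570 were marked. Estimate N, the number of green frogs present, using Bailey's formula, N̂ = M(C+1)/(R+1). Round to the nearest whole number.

N ≈ 4489

N̂ = 283·(570+1)/(35+1) = 283·571/36 = 161593/36 ≈ 4488.7 → 4489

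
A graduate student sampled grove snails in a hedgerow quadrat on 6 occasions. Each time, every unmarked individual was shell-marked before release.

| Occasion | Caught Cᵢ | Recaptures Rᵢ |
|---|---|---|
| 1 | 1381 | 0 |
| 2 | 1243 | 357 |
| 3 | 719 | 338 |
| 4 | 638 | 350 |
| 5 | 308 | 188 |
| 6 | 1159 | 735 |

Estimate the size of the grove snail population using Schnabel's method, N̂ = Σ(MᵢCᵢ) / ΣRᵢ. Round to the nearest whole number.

Marked at large before each occasion: Mᵢ = Σⱼ<ᵢ (Cⱼ − Rⱼ) → M1=0, M2=1381, M3=2267, M4=2648, M5=2936, M6=3056
Σ MᵢCᵢ = 0·1381 + 1381·1243 + 2267·719 + 2648·638 + 2936·308 + 3056·1159 = 0 + 1716583 + 1629973 + 1689424 + 904288 + 3541904 = 9482172
Σ Rᵢ = 0 + 357 + 338 + 350 + 188 + 735 = 1968
N̂ = 9482172 / 1968 ≈ 4818.2 → 4818

N ≈ 4818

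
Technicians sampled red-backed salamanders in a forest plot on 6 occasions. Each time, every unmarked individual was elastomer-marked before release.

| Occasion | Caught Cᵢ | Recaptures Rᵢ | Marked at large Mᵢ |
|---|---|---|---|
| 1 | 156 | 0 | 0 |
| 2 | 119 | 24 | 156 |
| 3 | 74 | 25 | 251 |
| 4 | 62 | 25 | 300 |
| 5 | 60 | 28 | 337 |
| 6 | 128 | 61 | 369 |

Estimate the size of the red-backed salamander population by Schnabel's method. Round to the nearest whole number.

Σ MᵢCᵢ = 0·156 + 156·119 + 251·74 + 300·62 + 337·60 + 369·128 = 0 + 18564 + 18574 + 18600 + 20220 + 47232 = 123190
Σ Rᵢ = 0 + 24 + 25 + 25 + 28 + 61 = 163
N̂ = 123190 / 163 ≈ 755.8 → 756

N ≈ 756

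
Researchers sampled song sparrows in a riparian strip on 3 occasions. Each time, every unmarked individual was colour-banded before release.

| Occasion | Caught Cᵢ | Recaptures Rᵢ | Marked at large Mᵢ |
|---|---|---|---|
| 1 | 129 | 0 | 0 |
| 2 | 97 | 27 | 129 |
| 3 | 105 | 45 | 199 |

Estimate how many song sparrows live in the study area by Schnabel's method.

Σ MᵢCᵢ = 0·129 + 129·97 + 199·105 = 0 + 12513 + 20895 = 33408
Σ Rᵢ = 0 + 27 + 45 = 72
N̂ = 33408 / 72 = 464

N = 464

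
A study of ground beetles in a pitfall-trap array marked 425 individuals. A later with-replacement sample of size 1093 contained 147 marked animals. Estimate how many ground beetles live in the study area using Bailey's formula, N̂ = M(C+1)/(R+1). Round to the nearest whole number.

N ≈ 3142

N̂ = 425·(1093+1)/(147+1) = 425·1094/148 = 464950/148 ≈ 3141.6 → 3142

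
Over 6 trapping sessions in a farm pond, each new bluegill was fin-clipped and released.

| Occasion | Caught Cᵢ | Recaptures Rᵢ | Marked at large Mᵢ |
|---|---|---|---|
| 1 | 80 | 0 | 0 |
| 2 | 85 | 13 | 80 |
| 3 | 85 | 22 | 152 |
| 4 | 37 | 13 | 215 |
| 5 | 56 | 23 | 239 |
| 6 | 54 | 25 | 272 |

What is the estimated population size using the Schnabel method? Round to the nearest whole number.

Σ MᵢCᵢ = 0·80 + 80·85 + 152·85 + 215·37 + 239·56 + 272·54 = 0 + 6800 + 12920 + 7955 + 13384 + 14688 = 55747
Σ Rᵢ = 0 + 13 + 22 + 13 + 23 + 25 = 96
N̂ = 55747 / 96 ≈ 580.7 → 581

N ≈ 581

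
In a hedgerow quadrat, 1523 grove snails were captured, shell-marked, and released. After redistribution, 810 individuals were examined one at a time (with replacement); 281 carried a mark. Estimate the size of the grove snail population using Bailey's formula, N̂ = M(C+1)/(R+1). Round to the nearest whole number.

N̂ = 1523·(810+1)/(281+1) = 1523·811/282 = 1235153/282 ≈ 4380.0 → 4380

N ≈ 4380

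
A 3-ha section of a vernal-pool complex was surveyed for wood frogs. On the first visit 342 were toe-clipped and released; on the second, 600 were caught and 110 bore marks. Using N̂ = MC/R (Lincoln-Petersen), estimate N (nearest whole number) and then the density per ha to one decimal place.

density ≈ 621.7 wood frogs per ha

N̂ = 342·600/110 = 205200/110 ≈ 1865.45 → 1865
Density = N̂ / area = 1865 / 3 ≈ 621.67 → 621.7 per ha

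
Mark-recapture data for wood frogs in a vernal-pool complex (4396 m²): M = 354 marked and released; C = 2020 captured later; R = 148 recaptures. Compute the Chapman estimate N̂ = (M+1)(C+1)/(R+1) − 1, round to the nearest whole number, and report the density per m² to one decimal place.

density ≈ 1.1 wood frogs per m²

N̂ = 355·2021/149 − 1 = 717455/149 − 1 ≈ 4814.1 → 4814
Density = N̂ / area = 4814 / 4396 ≈ 1.10 → 1.1 per m²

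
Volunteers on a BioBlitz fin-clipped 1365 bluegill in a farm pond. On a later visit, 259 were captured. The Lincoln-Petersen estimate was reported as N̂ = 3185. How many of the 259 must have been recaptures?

From N = M·C/R: R = M·C / N = 1365·259 / 3185 = 353535 / 3185 = 111.

R = 111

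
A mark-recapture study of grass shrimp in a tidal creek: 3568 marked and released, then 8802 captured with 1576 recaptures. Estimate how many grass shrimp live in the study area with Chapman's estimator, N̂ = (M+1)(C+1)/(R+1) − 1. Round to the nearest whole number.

N̂ = (3568+1)(8802+1)/(1576+1) − 1 = 3569·8803/1577 − 1
= 31417907/1577 − 1 ≈ 19922.6 − 1 ≈ 19921.6 → 19922

N ≈ 19,922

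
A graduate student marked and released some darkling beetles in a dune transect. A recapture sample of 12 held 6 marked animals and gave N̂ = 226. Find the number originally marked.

From N = M·C/R: M = N·R / C = 226·6 / 12 = 1356 / 12 = 113.

M = 113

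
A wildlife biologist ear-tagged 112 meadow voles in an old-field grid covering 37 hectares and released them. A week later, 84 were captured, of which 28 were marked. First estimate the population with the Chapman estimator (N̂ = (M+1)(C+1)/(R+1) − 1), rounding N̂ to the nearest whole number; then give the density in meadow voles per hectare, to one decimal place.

density ≈ 8.9 meadow voles per hectare

N̂ = 113·85/29 − 1 = 9605/29 − 1 ≈ 330.2 → 330
Density = N̂ / area = 330 / 37 ≈ 8.92 → 8.9 per hectare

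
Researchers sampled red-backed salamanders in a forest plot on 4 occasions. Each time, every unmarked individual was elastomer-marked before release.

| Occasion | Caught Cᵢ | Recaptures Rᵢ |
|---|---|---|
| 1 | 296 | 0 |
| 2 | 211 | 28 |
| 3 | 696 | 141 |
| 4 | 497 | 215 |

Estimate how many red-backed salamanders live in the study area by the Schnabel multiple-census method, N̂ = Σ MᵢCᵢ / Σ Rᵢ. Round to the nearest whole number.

Marked at large before each occasion: Mᵢ = Σⱼ<ᵢ (Cⱼ − Rⱼ) → M1=0, M2=296, M3=479, M4=1034
Σ MᵢCᵢ = 0·296 + 296·211 + 479·696 + 1034·497 = 0 + 62456 + 333384 + 513898 = 909738
Σ Rᵢ = 0 + 28 + 141 + 215 = 384
N̂ = 909738 / 384 ≈ 2369.1 → 2369

N ≈ 2369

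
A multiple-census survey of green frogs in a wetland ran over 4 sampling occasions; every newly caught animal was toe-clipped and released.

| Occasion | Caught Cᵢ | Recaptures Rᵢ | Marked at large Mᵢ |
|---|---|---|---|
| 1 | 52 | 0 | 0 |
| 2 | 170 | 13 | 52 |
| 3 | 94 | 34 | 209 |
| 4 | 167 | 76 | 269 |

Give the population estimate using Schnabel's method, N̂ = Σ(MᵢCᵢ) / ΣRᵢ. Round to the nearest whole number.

Σ MᵢCᵢ = 0·52 + 52·170 + 209·94 + 269·167 = 0 + 8840 + 19646 + 44923 = 73409
Σ Rᵢ = 0 + 13 + 34 + 76 = 123
N̂ = 73409 / 123 ≈ 596.8 → 597

N ≈ 597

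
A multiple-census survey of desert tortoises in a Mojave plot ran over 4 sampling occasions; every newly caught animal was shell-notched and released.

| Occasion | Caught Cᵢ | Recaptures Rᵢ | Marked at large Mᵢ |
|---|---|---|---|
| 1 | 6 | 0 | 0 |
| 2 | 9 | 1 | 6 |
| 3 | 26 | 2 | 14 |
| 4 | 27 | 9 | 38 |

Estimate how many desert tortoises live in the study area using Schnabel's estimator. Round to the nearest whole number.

N ≈ 120

Σ MᵢCᵢ = 0·6 + 6·9 + 14·26 + 38·27 = 0 + 54 + 364 + 1026 = 1444
Σ Rᵢ = 0 + 1 + 2 + 9 = 12
N̂ = 1444 / 12 ≈ 120.3 → 120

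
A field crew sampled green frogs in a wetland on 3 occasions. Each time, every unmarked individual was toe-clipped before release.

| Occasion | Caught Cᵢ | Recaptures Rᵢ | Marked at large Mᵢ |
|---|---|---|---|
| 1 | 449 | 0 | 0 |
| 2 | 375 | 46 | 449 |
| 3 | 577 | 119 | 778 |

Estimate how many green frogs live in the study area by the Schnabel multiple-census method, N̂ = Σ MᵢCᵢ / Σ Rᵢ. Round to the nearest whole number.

Σ MᵢCᵢ = 0·449 + 449·375 + 778·577 = 0 + 168375 + 448906 = 617281
Σ Rᵢ = 0 + 46 + 119 = 165
N̂ = 617281 / 165 ≈ 3741.1 → 3741

N ≈ 3741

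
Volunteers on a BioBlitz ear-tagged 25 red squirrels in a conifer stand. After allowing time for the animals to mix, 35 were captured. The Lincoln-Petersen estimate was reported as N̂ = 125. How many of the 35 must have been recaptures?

From N = M·C/R: R = M·C / N = 25·35 / 125 = 875 / 125 = 7.

R = 7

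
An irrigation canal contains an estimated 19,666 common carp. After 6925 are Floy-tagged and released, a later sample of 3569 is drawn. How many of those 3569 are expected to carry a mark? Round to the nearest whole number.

expected recaptures ≈ 1257

Expected recaptures E[R] = M·C / N.
E[R] = 6925 × 3569 / 19666 = 24715325 / 19666 ≈ 1256.8 → 1257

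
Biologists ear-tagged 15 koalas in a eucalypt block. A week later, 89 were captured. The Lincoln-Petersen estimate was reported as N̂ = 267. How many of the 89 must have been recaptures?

R = 5

From N = M·C/R: R = M·C / N = 15·89 / 267 = 1335 / 267 = 5.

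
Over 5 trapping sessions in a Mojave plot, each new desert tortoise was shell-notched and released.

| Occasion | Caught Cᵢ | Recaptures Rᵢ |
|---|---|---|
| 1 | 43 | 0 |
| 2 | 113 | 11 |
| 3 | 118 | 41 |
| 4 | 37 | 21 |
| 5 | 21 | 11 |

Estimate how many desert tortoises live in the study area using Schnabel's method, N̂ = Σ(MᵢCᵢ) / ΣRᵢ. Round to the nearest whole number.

Marked at large before each occasion: Mᵢ = Σⱼ<ᵢ (Cⱼ − Rⱼ) → M1=0, M2=43, M3=145, M4=222, M5=238
Σ MᵢCᵢ = 0·43 + 43·113 + 145·118 + 222·37 + 238·21 = 0 + 4859 + 17110 + 8214 + 4998 = 35181
Σ Rᵢ = 0 + 11 + 41 + 21 + 11 = 84
N̂ = 35181 / 84 ≈ 418.8 → 419

N ≈ 419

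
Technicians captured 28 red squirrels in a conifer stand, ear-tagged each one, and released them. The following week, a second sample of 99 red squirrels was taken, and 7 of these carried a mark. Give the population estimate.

Lincoln-Petersen assumes M/N = R/C, so N = M·C / R.
N = (28 × 99) / 7 = 2772 / 7 = 396

N = 396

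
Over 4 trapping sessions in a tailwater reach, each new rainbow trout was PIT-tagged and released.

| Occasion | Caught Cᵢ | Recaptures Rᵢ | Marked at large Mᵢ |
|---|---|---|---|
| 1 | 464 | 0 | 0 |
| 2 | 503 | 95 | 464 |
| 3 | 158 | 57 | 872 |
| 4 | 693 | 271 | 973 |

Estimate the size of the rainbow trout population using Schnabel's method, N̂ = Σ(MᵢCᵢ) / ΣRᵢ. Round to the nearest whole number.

N ≈ 2472

Σ MᵢCᵢ = 0·464 + 464·503 + 872·158 + 973·693 = 0 + 233392 + 137776 + 674289 = 1045457
Σ Rᵢ = 0 + 95 + 57 + 271 = 423
N̂ = 1045457 / 423 ≈ 2471.5 → 2472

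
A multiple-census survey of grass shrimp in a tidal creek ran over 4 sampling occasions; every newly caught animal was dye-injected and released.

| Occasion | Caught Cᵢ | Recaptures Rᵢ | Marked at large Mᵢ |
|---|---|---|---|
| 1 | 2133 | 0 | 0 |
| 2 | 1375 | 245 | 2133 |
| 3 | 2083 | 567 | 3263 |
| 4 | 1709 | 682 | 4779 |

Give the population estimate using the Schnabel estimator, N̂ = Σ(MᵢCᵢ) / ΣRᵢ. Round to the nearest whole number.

N ≈ 11,979

Σ MᵢCᵢ = 0·2133 + 2133·1375 + 3263·2083 + 4779·1709 = 0 + 2932875 + 6796829 + 8167311 = 17897015
Σ Rᵢ = 0 + 245 + 567 + 682 = 1494
N̂ = 17897015 / 1494 ≈ 11979.3 → 11979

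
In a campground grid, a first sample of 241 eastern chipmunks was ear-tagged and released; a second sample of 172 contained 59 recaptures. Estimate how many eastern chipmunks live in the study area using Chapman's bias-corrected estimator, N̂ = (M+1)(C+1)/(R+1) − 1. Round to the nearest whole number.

N ≈ 697

N̂ = (241+1)(172+1)/(59+1) − 1 = 242·173/60 − 1
= 41866/60 − 1 ≈ 697.8 − 1 ≈ 696.8 → 697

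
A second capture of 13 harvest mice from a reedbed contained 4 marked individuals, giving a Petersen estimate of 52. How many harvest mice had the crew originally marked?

M = 16

From N = M·C/R: M = N·R / C = 52·4 / 13 = 208 / 13 = 16.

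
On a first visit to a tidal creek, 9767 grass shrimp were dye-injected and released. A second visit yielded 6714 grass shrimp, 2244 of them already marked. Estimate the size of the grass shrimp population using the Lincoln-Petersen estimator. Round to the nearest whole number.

N = (9767 × 6714) / 2244 = 65575638 / 2244 ≈ 29222.7 → 29223

N ≈ 29,223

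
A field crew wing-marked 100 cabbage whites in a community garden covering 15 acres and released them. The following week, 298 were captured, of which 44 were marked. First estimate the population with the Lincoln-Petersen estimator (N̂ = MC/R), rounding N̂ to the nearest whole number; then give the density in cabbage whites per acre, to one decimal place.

N̂ = 100·298/44 = 29800/44 ≈ 677.3 → 677
Density = N̂ / area = 677 / 15 ≈ 45.13 → 45.1 per acre

density ≈ 45.1 cabbage whites per acre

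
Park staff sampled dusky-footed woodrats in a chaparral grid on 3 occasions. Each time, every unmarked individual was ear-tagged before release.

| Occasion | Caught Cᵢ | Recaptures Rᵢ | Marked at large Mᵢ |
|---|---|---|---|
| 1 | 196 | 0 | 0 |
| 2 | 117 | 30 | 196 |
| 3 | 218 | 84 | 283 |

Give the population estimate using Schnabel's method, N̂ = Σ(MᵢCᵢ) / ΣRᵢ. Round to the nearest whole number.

N ≈ 742

Σ MᵢCᵢ = 0·196 + 196·117 + 283·218 = 0 + 22932 + 61694 = 84626
Σ Rᵢ = 0 + 30 + 84 = 114
N̂ = 84626 / 114 ≈ 742.3 → 742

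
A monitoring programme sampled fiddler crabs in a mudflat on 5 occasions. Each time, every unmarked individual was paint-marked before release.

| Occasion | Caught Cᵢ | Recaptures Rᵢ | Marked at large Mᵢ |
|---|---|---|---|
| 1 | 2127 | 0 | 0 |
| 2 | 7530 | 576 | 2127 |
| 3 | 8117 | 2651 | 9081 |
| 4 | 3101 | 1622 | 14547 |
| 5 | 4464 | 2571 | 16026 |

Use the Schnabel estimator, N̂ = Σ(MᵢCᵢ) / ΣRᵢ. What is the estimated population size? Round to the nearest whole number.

N ≈ 27,814

Σ MᵢCᵢ = 0·2127 + 2127·7530 + 9081·8117 + 14547·3101 + 16026·4464 = 0 + 16016310 + 73710477 + 45110247 + 71540064 = 206377098
Σ Rᵢ = 0 + 576 + 2651 + 1622 + 2571 = 7420
N̂ = 206377098 / 7420 ≈ 27813.6 → 27814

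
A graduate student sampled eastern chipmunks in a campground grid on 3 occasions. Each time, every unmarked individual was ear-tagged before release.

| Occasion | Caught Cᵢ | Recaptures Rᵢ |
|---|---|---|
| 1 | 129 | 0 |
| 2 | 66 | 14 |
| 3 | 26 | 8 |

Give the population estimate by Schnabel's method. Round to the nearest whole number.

N ≈ 601

Marked at large before each occasion: Mᵢ = Σⱼ<ᵢ (Cⱼ − Rⱼ) → M1=0, M2=129, M3=181
Σ MᵢCᵢ = 0·129 + 129·66 + 181·26 = 0 + 8514 + 4706 = 13220
Σ Rᵢ = 0 + 14 + 8 = 22
N̂ = 13220 / 22 ≈ 600.9 → 601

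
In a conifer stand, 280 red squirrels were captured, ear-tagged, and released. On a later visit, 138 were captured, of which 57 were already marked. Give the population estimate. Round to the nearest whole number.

The marked fraction in the recapture sample should equal the marked fraction in the population: 57/138 = 280/N.
N = (280 × 138) / 57 = 38640 / 57 ≈ 677.9 → 678

N ≈ 678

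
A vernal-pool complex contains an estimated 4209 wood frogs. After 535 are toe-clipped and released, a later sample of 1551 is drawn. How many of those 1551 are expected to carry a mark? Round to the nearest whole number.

Expected recaptures E[R] = M·C / N.
E[R] = 535 × 1551 / 4209 = 829785 / 4209 ≈ 197.1 → 197

expected recaptures ≈ 197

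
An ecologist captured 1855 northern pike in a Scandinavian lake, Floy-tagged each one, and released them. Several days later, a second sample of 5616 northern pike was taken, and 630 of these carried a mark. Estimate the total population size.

N = 16,536

Lincoln-Petersen assumes M/N = R/C, so N = M·C / R.
N = (1855 × 5616) / 630 = 10417680 / 630 = 16536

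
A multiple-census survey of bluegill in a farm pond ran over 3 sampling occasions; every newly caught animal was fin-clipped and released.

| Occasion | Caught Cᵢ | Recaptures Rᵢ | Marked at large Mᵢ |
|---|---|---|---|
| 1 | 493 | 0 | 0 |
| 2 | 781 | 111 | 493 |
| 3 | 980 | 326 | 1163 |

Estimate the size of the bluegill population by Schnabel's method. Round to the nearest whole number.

N ≈ 3489

Σ MᵢCᵢ = 0·493 + 493·781 + 1163·980 = 0 + 385033 + 1139740 = 1524773
Σ Rᵢ = 0 + 111 + 326 = 437
N̂ = 1524773 / 437 ≈ 3489.2 → 3489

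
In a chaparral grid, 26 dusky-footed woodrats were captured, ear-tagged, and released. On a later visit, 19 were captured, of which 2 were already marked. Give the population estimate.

N = 247

If marked individuals mix randomly, R/C ≈ M/N, giving N ≈ M·C/R.
N = (26 × 19) / 2 = 494 / 2 = 247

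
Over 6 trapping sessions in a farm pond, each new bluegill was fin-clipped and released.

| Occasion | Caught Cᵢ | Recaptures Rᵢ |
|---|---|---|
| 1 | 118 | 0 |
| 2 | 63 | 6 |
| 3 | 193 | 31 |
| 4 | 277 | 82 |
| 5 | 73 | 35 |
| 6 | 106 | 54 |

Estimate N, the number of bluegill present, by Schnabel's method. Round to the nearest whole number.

Marked at large before each occasion: Mᵢ = Σⱼ<ᵢ (Cⱼ − Rⱼ) → M1=0, M2=118, M3=175, M4=337, M5=532, M6=570
Σ MᵢCᵢ = 0·118 + 118·63 + 175·193 + 337·277 + 532·73 + 570·106 = 0 + 7434 + 33775 + 93349 + 38836 + 60420 = 233814
Σ Rᵢ = 0 + 6 + 31 + 82 + 35 + 54 = 208
N̂ = 233814 / 208 ≈ 1124.1 → 1124

N ≈ 1124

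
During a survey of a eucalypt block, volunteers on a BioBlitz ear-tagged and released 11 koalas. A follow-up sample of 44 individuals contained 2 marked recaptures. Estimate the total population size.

N = (11 × 44) / 2 = 484 / 2 = 242

N = 242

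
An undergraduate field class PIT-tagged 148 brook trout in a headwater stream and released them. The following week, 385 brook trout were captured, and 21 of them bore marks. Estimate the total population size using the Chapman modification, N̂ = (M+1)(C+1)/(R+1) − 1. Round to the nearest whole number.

N ≈ 2613

N̂ = (148+1)(385+1)/(21+1) − 1 = 149·386/22 − 1
= 57514/22 − 1 ≈ 2614.3 − 1 ≈ 2613.3 → 2613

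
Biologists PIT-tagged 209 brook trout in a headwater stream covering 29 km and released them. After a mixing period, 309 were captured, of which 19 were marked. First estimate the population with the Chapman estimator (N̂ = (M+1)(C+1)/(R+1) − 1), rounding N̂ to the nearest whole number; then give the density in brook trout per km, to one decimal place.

N̂ = 210·310/20 − 1 = 65100/20 − 1 = 3254
Density = N̂ / area = 3254 / 29 ≈ 112.21 → 112.2 per km

density ≈ 112.2 brook trout per km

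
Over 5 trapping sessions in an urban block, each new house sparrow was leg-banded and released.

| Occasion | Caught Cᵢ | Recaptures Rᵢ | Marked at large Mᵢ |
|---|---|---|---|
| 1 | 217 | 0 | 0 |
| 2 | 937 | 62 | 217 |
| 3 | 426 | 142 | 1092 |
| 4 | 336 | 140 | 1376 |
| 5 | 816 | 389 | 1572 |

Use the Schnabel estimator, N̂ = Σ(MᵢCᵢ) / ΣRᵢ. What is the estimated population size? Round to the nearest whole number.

N ≈ 3293

Σ MᵢCᵢ = 0·217 + 217·937 + 1092·426 + 1376·336 + 1572·816 = 0 + 203329 + 465192 + 462336 + 1282752 = 2413609
Σ Rᵢ = 0 + 62 + 142 + 140 + 389 = 733
N̂ = 2413609 / 733 ≈ 3292.8 → 3293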